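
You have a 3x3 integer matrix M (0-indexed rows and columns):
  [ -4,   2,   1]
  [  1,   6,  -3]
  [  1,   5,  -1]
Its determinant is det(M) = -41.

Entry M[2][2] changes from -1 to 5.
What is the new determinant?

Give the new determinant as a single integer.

det is linear in row 2: changing M[2][2] by delta changes det by delta * cofactor(2,2).
Cofactor C_22 = (-1)^(2+2) * minor(2,2) = -26
Entry delta = 5 - -1 = 6
Det delta = 6 * -26 = -156
New det = -41 + -156 = -197

Answer: -197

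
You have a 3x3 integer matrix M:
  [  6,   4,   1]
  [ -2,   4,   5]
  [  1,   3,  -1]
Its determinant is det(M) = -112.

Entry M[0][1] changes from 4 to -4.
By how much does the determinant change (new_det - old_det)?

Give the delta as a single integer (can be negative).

Cofactor C_01 = 3
Entry delta = -4 - 4 = -8
Det delta = entry_delta * cofactor = -8 * 3 = -24

Answer: -24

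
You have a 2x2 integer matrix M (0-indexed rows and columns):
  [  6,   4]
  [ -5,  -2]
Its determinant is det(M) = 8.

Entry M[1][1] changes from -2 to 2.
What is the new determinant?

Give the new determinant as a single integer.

Answer: 32

Derivation:
det is linear in row 1: changing M[1][1] by delta changes det by delta * cofactor(1,1).
Cofactor C_11 = (-1)^(1+1) * minor(1,1) = 6
Entry delta = 2 - -2 = 4
Det delta = 4 * 6 = 24
New det = 8 + 24 = 32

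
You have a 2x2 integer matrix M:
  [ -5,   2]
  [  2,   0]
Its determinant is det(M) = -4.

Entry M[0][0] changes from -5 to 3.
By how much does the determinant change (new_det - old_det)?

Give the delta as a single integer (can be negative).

Cofactor C_00 = 0
Entry delta = 3 - -5 = 8
Det delta = entry_delta * cofactor = 8 * 0 = 0

Answer: 0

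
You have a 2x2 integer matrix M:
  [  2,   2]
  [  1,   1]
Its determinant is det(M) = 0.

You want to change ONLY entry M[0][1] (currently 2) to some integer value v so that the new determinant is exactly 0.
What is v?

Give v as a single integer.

det is linear in entry M[0][1]: det = old_det + (v - 2) * C_01
Cofactor C_01 = -1
Want det = 0: 0 + (v - 2) * -1 = 0
  (v - 2) = 0 / -1 = 0
  v = 2 + (0) = 2

Answer: 2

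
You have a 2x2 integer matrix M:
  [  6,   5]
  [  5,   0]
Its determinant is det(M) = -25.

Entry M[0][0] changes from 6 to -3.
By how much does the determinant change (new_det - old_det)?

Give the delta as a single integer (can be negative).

Cofactor C_00 = 0
Entry delta = -3 - 6 = -9
Det delta = entry_delta * cofactor = -9 * 0 = 0

Answer: 0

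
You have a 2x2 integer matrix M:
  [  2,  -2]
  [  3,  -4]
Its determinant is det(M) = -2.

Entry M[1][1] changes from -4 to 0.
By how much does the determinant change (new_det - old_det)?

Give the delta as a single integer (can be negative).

Answer: 8

Derivation:
Cofactor C_11 = 2
Entry delta = 0 - -4 = 4
Det delta = entry_delta * cofactor = 4 * 2 = 8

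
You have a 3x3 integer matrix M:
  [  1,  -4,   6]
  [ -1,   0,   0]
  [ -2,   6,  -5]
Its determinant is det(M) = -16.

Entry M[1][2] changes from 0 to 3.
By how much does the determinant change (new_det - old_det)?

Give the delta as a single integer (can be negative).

Answer: 6

Derivation:
Cofactor C_12 = 2
Entry delta = 3 - 0 = 3
Det delta = entry_delta * cofactor = 3 * 2 = 6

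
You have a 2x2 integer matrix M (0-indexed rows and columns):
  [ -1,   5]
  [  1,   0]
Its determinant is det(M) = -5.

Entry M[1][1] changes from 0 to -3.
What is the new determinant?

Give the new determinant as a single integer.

Answer: -2

Derivation:
det is linear in row 1: changing M[1][1] by delta changes det by delta * cofactor(1,1).
Cofactor C_11 = (-1)^(1+1) * minor(1,1) = -1
Entry delta = -3 - 0 = -3
Det delta = -3 * -1 = 3
New det = -5 + 3 = -2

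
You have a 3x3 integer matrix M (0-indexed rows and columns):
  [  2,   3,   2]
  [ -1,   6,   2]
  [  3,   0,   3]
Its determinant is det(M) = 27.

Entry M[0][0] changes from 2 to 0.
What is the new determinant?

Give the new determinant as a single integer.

Answer: -9

Derivation:
det is linear in row 0: changing M[0][0] by delta changes det by delta * cofactor(0,0).
Cofactor C_00 = (-1)^(0+0) * minor(0,0) = 18
Entry delta = 0 - 2 = -2
Det delta = -2 * 18 = -36
New det = 27 + -36 = -9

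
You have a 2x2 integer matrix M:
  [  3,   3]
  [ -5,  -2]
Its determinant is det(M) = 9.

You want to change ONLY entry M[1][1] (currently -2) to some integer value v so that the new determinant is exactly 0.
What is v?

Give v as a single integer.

det is linear in entry M[1][1]: det = old_det + (v - -2) * C_11
Cofactor C_11 = 3
Want det = 0: 9 + (v - -2) * 3 = 0
  (v - -2) = -9 / 3 = -3
  v = -2 + (-3) = -5

Answer: -5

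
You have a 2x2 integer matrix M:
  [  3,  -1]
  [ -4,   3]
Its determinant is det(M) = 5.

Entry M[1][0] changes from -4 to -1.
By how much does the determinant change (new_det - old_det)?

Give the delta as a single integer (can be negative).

Cofactor C_10 = 1
Entry delta = -1 - -4 = 3
Det delta = entry_delta * cofactor = 3 * 1 = 3

Answer: 3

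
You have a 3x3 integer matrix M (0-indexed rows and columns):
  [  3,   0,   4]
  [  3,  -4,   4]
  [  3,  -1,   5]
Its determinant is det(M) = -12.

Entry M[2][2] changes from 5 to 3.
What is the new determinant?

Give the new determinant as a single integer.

det is linear in row 2: changing M[2][2] by delta changes det by delta * cofactor(2,2).
Cofactor C_22 = (-1)^(2+2) * minor(2,2) = -12
Entry delta = 3 - 5 = -2
Det delta = -2 * -12 = 24
New det = -12 + 24 = 12

Answer: 12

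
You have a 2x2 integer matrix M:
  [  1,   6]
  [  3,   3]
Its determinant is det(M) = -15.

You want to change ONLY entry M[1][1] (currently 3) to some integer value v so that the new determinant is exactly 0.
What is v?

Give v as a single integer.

det is linear in entry M[1][1]: det = old_det + (v - 3) * C_11
Cofactor C_11 = 1
Want det = 0: -15 + (v - 3) * 1 = 0
  (v - 3) = 15 / 1 = 15
  v = 3 + (15) = 18

Answer: 18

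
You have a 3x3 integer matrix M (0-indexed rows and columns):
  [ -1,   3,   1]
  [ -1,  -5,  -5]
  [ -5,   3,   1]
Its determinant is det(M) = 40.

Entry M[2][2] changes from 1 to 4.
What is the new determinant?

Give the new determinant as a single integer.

det is linear in row 2: changing M[2][2] by delta changes det by delta * cofactor(2,2).
Cofactor C_22 = (-1)^(2+2) * minor(2,2) = 8
Entry delta = 4 - 1 = 3
Det delta = 3 * 8 = 24
New det = 40 + 24 = 64

Answer: 64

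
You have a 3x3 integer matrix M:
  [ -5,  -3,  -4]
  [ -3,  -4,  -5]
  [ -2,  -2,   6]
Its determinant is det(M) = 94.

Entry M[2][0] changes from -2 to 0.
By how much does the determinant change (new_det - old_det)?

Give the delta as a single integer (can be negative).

Answer: -2

Derivation:
Cofactor C_20 = -1
Entry delta = 0 - -2 = 2
Det delta = entry_delta * cofactor = 2 * -1 = -2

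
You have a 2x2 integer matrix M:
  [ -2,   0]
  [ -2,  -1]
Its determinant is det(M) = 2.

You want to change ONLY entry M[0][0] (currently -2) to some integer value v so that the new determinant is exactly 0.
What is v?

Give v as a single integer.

det is linear in entry M[0][0]: det = old_det + (v - -2) * C_00
Cofactor C_00 = -1
Want det = 0: 2 + (v - -2) * -1 = 0
  (v - -2) = -2 / -1 = 2
  v = -2 + (2) = 0

Answer: 0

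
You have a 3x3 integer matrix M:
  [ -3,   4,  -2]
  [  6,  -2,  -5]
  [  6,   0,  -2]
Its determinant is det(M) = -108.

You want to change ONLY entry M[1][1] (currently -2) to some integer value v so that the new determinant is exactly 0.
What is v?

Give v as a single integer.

det is linear in entry M[1][1]: det = old_det + (v - -2) * C_11
Cofactor C_11 = 18
Want det = 0: -108 + (v - -2) * 18 = 0
  (v - -2) = 108 / 18 = 6
  v = -2 + (6) = 4

Answer: 4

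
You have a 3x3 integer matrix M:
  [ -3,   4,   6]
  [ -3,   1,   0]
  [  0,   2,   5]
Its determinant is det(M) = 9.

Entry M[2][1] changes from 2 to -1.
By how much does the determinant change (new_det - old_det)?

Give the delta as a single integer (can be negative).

Answer: 54

Derivation:
Cofactor C_21 = -18
Entry delta = -1 - 2 = -3
Det delta = entry_delta * cofactor = -3 * -18 = 54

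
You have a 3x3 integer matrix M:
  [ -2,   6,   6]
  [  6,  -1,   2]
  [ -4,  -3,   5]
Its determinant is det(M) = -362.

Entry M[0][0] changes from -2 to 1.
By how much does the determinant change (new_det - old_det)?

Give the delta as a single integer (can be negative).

Cofactor C_00 = 1
Entry delta = 1 - -2 = 3
Det delta = entry_delta * cofactor = 3 * 1 = 3

Answer: 3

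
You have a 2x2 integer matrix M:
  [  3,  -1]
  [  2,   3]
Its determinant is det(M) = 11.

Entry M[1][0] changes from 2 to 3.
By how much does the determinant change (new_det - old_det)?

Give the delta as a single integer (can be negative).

Answer: 1

Derivation:
Cofactor C_10 = 1
Entry delta = 3 - 2 = 1
Det delta = entry_delta * cofactor = 1 * 1 = 1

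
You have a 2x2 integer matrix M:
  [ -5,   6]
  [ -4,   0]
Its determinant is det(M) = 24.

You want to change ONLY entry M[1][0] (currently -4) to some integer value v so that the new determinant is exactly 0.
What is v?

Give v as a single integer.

det is linear in entry M[1][0]: det = old_det + (v - -4) * C_10
Cofactor C_10 = -6
Want det = 0: 24 + (v - -4) * -6 = 0
  (v - -4) = -24 / -6 = 4
  v = -4 + (4) = 0

Answer: 0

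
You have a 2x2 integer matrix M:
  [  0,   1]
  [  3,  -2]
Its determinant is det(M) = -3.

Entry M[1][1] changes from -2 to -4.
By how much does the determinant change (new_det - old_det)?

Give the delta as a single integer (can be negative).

Cofactor C_11 = 0
Entry delta = -4 - -2 = -2
Det delta = entry_delta * cofactor = -2 * 0 = 0

Answer: 0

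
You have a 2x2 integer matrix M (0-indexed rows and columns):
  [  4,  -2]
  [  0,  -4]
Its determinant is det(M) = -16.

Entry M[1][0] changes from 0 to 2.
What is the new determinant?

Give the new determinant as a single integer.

det is linear in row 1: changing M[1][0] by delta changes det by delta * cofactor(1,0).
Cofactor C_10 = (-1)^(1+0) * minor(1,0) = 2
Entry delta = 2 - 0 = 2
Det delta = 2 * 2 = 4
New det = -16 + 4 = -12

Answer: -12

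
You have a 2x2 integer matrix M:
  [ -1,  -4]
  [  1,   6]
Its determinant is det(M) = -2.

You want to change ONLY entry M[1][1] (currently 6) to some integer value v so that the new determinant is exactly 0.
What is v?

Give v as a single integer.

det is linear in entry M[1][1]: det = old_det + (v - 6) * C_11
Cofactor C_11 = -1
Want det = 0: -2 + (v - 6) * -1 = 0
  (v - 6) = 2 / -1 = -2
  v = 6 + (-2) = 4

Answer: 4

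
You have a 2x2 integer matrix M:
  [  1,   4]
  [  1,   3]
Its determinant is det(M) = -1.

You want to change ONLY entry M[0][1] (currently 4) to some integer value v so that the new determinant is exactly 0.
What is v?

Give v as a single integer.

Answer: 3

Derivation:
det is linear in entry M[0][1]: det = old_det + (v - 4) * C_01
Cofactor C_01 = -1
Want det = 0: -1 + (v - 4) * -1 = 0
  (v - 4) = 1 / -1 = -1
  v = 4 + (-1) = 3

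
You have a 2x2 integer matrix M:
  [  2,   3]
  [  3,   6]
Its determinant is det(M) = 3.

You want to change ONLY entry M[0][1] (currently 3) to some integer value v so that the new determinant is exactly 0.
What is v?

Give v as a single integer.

det is linear in entry M[0][1]: det = old_det + (v - 3) * C_01
Cofactor C_01 = -3
Want det = 0: 3 + (v - 3) * -3 = 0
  (v - 3) = -3 / -3 = 1
  v = 3 + (1) = 4

Answer: 4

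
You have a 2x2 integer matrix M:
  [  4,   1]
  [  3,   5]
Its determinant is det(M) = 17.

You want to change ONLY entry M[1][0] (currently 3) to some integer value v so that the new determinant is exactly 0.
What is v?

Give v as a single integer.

det is linear in entry M[1][0]: det = old_det + (v - 3) * C_10
Cofactor C_10 = -1
Want det = 0: 17 + (v - 3) * -1 = 0
  (v - 3) = -17 / -1 = 17
  v = 3 + (17) = 20

Answer: 20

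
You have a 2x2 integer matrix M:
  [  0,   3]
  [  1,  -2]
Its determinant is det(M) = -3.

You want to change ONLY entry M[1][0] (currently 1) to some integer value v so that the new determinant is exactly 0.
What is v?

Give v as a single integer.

Answer: 0

Derivation:
det is linear in entry M[1][0]: det = old_det + (v - 1) * C_10
Cofactor C_10 = -3
Want det = 0: -3 + (v - 1) * -3 = 0
  (v - 1) = 3 / -3 = -1
  v = 1 + (-1) = 0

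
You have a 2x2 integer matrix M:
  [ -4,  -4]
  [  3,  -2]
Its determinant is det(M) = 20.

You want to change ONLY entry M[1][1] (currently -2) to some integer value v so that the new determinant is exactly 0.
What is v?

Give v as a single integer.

det is linear in entry M[1][1]: det = old_det + (v - -2) * C_11
Cofactor C_11 = -4
Want det = 0: 20 + (v - -2) * -4 = 0
  (v - -2) = -20 / -4 = 5
  v = -2 + (5) = 3

Answer: 3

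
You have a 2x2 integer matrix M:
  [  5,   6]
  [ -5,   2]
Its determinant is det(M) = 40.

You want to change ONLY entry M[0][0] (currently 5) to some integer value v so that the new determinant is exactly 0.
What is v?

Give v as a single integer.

Answer: -15

Derivation:
det is linear in entry M[0][0]: det = old_det + (v - 5) * C_00
Cofactor C_00 = 2
Want det = 0: 40 + (v - 5) * 2 = 0
  (v - 5) = -40 / 2 = -20
  v = 5 + (-20) = -15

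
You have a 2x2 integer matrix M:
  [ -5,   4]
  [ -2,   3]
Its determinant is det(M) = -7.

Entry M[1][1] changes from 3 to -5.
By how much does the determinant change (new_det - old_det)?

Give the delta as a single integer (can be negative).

Answer: 40

Derivation:
Cofactor C_11 = -5
Entry delta = -5 - 3 = -8
Det delta = entry_delta * cofactor = -8 * -5 = 40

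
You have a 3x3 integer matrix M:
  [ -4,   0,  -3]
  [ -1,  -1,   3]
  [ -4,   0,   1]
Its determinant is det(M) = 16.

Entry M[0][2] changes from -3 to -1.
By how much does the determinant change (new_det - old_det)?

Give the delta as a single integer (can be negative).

Cofactor C_02 = -4
Entry delta = -1 - -3 = 2
Det delta = entry_delta * cofactor = 2 * -4 = -8

Answer: -8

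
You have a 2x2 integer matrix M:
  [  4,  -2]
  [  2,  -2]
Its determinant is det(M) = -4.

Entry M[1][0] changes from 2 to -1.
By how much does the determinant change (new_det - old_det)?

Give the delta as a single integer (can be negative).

Cofactor C_10 = 2
Entry delta = -1 - 2 = -3
Det delta = entry_delta * cofactor = -3 * 2 = -6

Answer: -6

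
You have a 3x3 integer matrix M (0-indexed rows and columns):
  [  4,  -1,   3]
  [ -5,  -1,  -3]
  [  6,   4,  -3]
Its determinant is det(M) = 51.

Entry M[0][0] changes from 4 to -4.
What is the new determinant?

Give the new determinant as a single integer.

det is linear in row 0: changing M[0][0] by delta changes det by delta * cofactor(0,0).
Cofactor C_00 = (-1)^(0+0) * minor(0,0) = 15
Entry delta = -4 - 4 = -8
Det delta = -8 * 15 = -120
New det = 51 + -120 = -69

Answer: -69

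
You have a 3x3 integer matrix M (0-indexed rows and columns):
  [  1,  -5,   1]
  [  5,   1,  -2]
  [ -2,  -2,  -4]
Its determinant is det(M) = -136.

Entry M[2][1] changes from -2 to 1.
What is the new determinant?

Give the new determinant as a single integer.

Answer: -115

Derivation:
det is linear in row 2: changing M[2][1] by delta changes det by delta * cofactor(2,1).
Cofactor C_21 = (-1)^(2+1) * minor(2,1) = 7
Entry delta = 1 - -2 = 3
Det delta = 3 * 7 = 21
New det = -136 + 21 = -115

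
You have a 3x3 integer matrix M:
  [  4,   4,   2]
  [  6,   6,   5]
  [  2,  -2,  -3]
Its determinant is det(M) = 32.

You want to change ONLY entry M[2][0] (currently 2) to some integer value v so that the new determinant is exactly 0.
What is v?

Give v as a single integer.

det is linear in entry M[2][0]: det = old_det + (v - 2) * C_20
Cofactor C_20 = 8
Want det = 0: 32 + (v - 2) * 8 = 0
  (v - 2) = -32 / 8 = -4
  v = 2 + (-4) = -2

Answer: -2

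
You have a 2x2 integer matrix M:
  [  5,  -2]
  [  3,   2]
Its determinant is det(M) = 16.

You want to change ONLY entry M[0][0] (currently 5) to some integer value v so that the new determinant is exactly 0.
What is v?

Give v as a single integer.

det is linear in entry M[0][0]: det = old_det + (v - 5) * C_00
Cofactor C_00 = 2
Want det = 0: 16 + (v - 5) * 2 = 0
  (v - 5) = -16 / 2 = -8
  v = 5 + (-8) = -3

Answer: -3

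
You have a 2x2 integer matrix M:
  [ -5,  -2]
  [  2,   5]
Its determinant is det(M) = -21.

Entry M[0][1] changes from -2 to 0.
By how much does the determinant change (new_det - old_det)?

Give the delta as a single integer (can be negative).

Cofactor C_01 = -2
Entry delta = 0 - -2 = 2
Det delta = entry_delta * cofactor = 2 * -2 = -4

Answer: -4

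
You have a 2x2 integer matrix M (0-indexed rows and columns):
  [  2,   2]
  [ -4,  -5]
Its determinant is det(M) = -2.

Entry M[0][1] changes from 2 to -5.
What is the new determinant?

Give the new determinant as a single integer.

det is linear in row 0: changing M[0][1] by delta changes det by delta * cofactor(0,1).
Cofactor C_01 = (-1)^(0+1) * minor(0,1) = 4
Entry delta = -5 - 2 = -7
Det delta = -7 * 4 = -28
New det = -2 + -28 = -30

Answer: -30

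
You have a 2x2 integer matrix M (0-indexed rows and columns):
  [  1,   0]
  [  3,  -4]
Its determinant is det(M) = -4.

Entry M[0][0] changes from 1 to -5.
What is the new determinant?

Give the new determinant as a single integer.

Answer: 20

Derivation:
det is linear in row 0: changing M[0][0] by delta changes det by delta * cofactor(0,0).
Cofactor C_00 = (-1)^(0+0) * minor(0,0) = -4
Entry delta = -5 - 1 = -6
Det delta = -6 * -4 = 24
New det = -4 + 24 = 20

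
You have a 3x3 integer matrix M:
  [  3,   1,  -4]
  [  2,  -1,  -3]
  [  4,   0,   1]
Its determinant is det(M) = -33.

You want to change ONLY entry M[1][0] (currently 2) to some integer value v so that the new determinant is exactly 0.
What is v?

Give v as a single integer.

det is linear in entry M[1][0]: det = old_det + (v - 2) * C_10
Cofactor C_10 = -1
Want det = 0: -33 + (v - 2) * -1 = 0
  (v - 2) = 33 / -1 = -33
  v = 2 + (-33) = -31

Answer: -31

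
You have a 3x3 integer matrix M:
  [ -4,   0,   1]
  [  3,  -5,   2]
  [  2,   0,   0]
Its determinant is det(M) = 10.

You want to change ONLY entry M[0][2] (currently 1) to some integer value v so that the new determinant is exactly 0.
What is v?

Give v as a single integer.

Answer: 0

Derivation:
det is linear in entry M[0][2]: det = old_det + (v - 1) * C_02
Cofactor C_02 = 10
Want det = 0: 10 + (v - 1) * 10 = 0
  (v - 1) = -10 / 10 = -1
  v = 1 + (-1) = 0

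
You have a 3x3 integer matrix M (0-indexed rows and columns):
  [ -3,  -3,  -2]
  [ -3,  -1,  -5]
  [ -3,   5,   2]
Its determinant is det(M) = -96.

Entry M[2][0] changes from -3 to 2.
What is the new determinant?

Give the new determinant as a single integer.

Answer: -31

Derivation:
det is linear in row 2: changing M[2][0] by delta changes det by delta * cofactor(2,0).
Cofactor C_20 = (-1)^(2+0) * minor(2,0) = 13
Entry delta = 2 - -3 = 5
Det delta = 5 * 13 = 65
New det = -96 + 65 = -31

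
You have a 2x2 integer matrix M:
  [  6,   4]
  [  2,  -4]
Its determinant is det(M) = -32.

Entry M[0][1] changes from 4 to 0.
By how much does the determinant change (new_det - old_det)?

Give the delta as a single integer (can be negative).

Cofactor C_01 = -2
Entry delta = 0 - 4 = -4
Det delta = entry_delta * cofactor = -4 * -2 = 8

Answer: 8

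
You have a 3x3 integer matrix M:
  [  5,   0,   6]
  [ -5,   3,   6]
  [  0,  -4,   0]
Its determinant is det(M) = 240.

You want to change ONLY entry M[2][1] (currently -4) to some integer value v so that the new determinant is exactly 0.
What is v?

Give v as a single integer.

det is linear in entry M[2][1]: det = old_det + (v - -4) * C_21
Cofactor C_21 = -60
Want det = 0: 240 + (v - -4) * -60 = 0
  (v - -4) = -240 / -60 = 4
  v = -4 + (4) = 0

Answer: 0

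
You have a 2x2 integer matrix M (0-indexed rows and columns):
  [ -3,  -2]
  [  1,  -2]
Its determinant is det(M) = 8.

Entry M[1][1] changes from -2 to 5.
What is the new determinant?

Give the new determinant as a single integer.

det is linear in row 1: changing M[1][1] by delta changes det by delta * cofactor(1,1).
Cofactor C_11 = (-1)^(1+1) * minor(1,1) = -3
Entry delta = 5 - -2 = 7
Det delta = 7 * -3 = -21
New det = 8 + -21 = -13

Answer: -13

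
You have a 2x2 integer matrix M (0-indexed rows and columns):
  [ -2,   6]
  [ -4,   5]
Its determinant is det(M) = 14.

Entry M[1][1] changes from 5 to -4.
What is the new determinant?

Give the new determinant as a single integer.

det is linear in row 1: changing M[1][1] by delta changes det by delta * cofactor(1,1).
Cofactor C_11 = (-1)^(1+1) * minor(1,1) = -2
Entry delta = -4 - 5 = -9
Det delta = -9 * -2 = 18
New det = 14 + 18 = 32

Answer: 32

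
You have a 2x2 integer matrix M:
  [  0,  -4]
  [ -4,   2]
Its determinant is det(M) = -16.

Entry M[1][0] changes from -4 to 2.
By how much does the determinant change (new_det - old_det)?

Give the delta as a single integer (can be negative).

Cofactor C_10 = 4
Entry delta = 2 - -4 = 6
Det delta = entry_delta * cofactor = 6 * 4 = 24

Answer: 24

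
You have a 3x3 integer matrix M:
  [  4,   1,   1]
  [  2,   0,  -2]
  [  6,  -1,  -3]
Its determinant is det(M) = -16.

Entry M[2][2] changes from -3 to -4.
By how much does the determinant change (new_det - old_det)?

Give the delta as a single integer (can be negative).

Answer: 2

Derivation:
Cofactor C_22 = -2
Entry delta = -4 - -3 = -1
Det delta = entry_delta * cofactor = -1 * -2 = 2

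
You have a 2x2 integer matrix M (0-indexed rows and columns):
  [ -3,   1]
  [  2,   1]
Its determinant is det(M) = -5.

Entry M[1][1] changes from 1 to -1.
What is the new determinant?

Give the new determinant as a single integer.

Answer: 1

Derivation:
det is linear in row 1: changing M[1][1] by delta changes det by delta * cofactor(1,1).
Cofactor C_11 = (-1)^(1+1) * minor(1,1) = -3
Entry delta = -1 - 1 = -2
Det delta = -2 * -3 = 6
New det = -5 + 6 = 1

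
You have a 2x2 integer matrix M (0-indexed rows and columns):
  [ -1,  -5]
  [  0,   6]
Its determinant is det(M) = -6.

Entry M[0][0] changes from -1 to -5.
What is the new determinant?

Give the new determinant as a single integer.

det is linear in row 0: changing M[0][0] by delta changes det by delta * cofactor(0,0).
Cofactor C_00 = (-1)^(0+0) * minor(0,0) = 6
Entry delta = -5 - -1 = -4
Det delta = -4 * 6 = -24
New det = -6 + -24 = -30

Answer: -30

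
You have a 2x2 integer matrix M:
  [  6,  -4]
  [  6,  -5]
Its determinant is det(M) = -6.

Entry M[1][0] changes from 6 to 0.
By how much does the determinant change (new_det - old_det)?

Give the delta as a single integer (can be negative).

Answer: -24

Derivation:
Cofactor C_10 = 4
Entry delta = 0 - 6 = -6
Det delta = entry_delta * cofactor = -6 * 4 = -24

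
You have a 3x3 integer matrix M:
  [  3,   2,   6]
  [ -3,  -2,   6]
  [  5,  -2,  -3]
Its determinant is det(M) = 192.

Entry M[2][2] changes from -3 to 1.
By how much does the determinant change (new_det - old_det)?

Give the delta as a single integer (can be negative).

Cofactor C_22 = 0
Entry delta = 1 - -3 = 4
Det delta = entry_delta * cofactor = 4 * 0 = 0

Answer: 0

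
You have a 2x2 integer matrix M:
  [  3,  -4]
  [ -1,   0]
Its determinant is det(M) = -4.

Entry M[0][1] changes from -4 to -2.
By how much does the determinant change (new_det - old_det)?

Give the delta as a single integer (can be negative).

Answer: 2

Derivation:
Cofactor C_01 = 1
Entry delta = -2 - -4 = 2
Det delta = entry_delta * cofactor = 2 * 1 = 2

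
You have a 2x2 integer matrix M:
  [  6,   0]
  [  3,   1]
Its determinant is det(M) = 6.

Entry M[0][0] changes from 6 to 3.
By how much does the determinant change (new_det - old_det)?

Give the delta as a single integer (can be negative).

Answer: -3

Derivation:
Cofactor C_00 = 1
Entry delta = 3 - 6 = -3
Det delta = entry_delta * cofactor = -3 * 1 = -3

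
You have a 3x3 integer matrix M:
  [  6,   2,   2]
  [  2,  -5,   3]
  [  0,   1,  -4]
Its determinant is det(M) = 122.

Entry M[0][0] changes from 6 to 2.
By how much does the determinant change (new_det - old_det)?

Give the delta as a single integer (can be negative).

Cofactor C_00 = 17
Entry delta = 2 - 6 = -4
Det delta = entry_delta * cofactor = -4 * 17 = -68

Answer: -68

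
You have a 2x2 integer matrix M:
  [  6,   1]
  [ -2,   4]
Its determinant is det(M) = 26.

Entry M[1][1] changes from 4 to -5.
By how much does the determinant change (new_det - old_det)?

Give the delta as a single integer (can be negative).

Answer: -54

Derivation:
Cofactor C_11 = 6
Entry delta = -5 - 4 = -9
Det delta = entry_delta * cofactor = -9 * 6 = -54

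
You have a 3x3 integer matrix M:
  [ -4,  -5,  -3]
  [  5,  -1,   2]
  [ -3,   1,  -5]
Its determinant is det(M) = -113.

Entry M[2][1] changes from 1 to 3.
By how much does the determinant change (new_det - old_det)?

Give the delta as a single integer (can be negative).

Cofactor C_21 = -7
Entry delta = 3 - 1 = 2
Det delta = entry_delta * cofactor = 2 * -7 = -14

Answer: -14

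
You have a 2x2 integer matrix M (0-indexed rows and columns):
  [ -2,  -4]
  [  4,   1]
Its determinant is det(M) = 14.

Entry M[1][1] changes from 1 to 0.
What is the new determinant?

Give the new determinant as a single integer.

det is linear in row 1: changing M[1][1] by delta changes det by delta * cofactor(1,1).
Cofactor C_11 = (-1)^(1+1) * minor(1,1) = -2
Entry delta = 0 - 1 = -1
Det delta = -1 * -2 = 2
New det = 14 + 2 = 16

Answer: 16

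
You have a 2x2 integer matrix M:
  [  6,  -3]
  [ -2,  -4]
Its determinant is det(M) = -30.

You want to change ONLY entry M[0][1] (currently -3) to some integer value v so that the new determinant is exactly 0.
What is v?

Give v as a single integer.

det is linear in entry M[0][1]: det = old_det + (v - -3) * C_01
Cofactor C_01 = 2
Want det = 0: -30 + (v - -3) * 2 = 0
  (v - -3) = 30 / 2 = 15
  v = -3 + (15) = 12

Answer: 12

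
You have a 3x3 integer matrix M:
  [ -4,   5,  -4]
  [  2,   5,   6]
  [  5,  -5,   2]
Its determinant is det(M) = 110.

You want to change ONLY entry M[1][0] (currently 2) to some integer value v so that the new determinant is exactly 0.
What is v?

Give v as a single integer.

Answer: -9

Derivation:
det is linear in entry M[1][0]: det = old_det + (v - 2) * C_10
Cofactor C_10 = 10
Want det = 0: 110 + (v - 2) * 10 = 0
  (v - 2) = -110 / 10 = -11
  v = 2 + (-11) = -9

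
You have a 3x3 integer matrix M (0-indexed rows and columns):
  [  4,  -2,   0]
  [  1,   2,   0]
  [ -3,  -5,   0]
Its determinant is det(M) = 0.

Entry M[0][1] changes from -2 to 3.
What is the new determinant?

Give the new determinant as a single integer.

Answer: 0

Derivation:
det is linear in row 0: changing M[0][1] by delta changes det by delta * cofactor(0,1).
Cofactor C_01 = (-1)^(0+1) * minor(0,1) = 0
Entry delta = 3 - -2 = 5
Det delta = 5 * 0 = 0
New det = 0 + 0 = 0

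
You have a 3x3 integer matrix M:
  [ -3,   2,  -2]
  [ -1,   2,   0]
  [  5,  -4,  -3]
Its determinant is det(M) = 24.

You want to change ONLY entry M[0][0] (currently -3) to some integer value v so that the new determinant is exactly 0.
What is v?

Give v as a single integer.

Answer: 1

Derivation:
det is linear in entry M[0][0]: det = old_det + (v - -3) * C_00
Cofactor C_00 = -6
Want det = 0: 24 + (v - -3) * -6 = 0
  (v - -3) = -24 / -6 = 4
  v = -3 + (4) = 1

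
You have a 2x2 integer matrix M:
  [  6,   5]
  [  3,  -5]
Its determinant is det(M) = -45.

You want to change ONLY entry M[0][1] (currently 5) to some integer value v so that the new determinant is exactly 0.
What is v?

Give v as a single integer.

Answer: -10

Derivation:
det is linear in entry M[0][1]: det = old_det + (v - 5) * C_01
Cofactor C_01 = -3
Want det = 0: -45 + (v - 5) * -3 = 0
  (v - 5) = 45 / -3 = -15
  v = 5 + (-15) = -10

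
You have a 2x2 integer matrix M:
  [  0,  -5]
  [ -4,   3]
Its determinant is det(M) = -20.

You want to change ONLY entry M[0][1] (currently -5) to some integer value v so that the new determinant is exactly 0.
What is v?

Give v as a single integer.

Answer: 0

Derivation:
det is linear in entry M[0][1]: det = old_det + (v - -5) * C_01
Cofactor C_01 = 4
Want det = 0: -20 + (v - -5) * 4 = 0
  (v - -5) = 20 / 4 = 5
  v = -5 + (5) = 0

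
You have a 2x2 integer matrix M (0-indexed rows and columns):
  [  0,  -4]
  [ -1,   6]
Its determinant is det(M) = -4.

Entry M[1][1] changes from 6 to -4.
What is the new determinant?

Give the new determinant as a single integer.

det is linear in row 1: changing M[1][1] by delta changes det by delta * cofactor(1,1).
Cofactor C_11 = (-1)^(1+1) * minor(1,1) = 0
Entry delta = -4 - 6 = -10
Det delta = -10 * 0 = 0
New det = -4 + 0 = -4

Answer: -4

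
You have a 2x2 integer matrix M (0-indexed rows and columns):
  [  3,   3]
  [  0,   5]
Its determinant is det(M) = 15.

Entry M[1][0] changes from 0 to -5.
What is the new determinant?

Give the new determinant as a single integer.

det is linear in row 1: changing M[1][0] by delta changes det by delta * cofactor(1,0).
Cofactor C_10 = (-1)^(1+0) * minor(1,0) = -3
Entry delta = -5 - 0 = -5
Det delta = -5 * -3 = 15
New det = 15 + 15 = 30

Answer: 30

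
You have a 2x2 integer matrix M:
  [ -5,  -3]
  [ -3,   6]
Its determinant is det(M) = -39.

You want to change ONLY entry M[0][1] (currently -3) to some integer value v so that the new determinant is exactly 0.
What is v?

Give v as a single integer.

det is linear in entry M[0][1]: det = old_det + (v - -3) * C_01
Cofactor C_01 = 3
Want det = 0: -39 + (v - -3) * 3 = 0
  (v - -3) = 39 / 3 = 13
  v = -3 + (13) = 10

Answer: 10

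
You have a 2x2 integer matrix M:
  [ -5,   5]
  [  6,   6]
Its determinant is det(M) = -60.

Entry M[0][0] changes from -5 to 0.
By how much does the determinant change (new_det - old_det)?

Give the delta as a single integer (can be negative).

Answer: 30

Derivation:
Cofactor C_00 = 6
Entry delta = 0 - -5 = 5
Det delta = entry_delta * cofactor = 5 * 6 = 30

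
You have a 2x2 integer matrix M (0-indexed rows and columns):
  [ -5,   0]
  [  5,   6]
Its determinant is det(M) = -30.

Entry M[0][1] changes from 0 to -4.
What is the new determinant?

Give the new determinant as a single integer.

det is linear in row 0: changing M[0][1] by delta changes det by delta * cofactor(0,1).
Cofactor C_01 = (-1)^(0+1) * minor(0,1) = -5
Entry delta = -4 - 0 = -4
Det delta = -4 * -5 = 20
New det = -30 + 20 = -10

Answer: -10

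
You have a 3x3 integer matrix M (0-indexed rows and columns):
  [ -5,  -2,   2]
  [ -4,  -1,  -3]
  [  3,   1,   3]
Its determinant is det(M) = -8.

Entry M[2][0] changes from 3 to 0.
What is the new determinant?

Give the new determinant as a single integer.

Answer: -32

Derivation:
det is linear in row 2: changing M[2][0] by delta changes det by delta * cofactor(2,0).
Cofactor C_20 = (-1)^(2+0) * minor(2,0) = 8
Entry delta = 0 - 3 = -3
Det delta = -3 * 8 = -24
New det = -8 + -24 = -32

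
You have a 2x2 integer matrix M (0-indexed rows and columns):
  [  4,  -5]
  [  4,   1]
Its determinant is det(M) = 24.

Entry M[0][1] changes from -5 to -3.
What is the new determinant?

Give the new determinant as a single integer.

det is linear in row 0: changing M[0][1] by delta changes det by delta * cofactor(0,1).
Cofactor C_01 = (-1)^(0+1) * minor(0,1) = -4
Entry delta = -3 - -5 = 2
Det delta = 2 * -4 = -8
New det = 24 + -8 = 16

Answer: 16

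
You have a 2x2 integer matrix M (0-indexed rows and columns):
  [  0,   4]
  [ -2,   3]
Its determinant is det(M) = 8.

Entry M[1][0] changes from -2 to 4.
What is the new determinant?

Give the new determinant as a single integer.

det is linear in row 1: changing M[1][0] by delta changes det by delta * cofactor(1,0).
Cofactor C_10 = (-1)^(1+0) * minor(1,0) = -4
Entry delta = 4 - -2 = 6
Det delta = 6 * -4 = -24
New det = 8 + -24 = -16

Answer: -16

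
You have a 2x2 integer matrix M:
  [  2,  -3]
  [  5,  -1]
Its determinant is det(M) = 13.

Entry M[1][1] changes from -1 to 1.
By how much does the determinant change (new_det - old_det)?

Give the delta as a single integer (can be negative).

Answer: 4

Derivation:
Cofactor C_11 = 2
Entry delta = 1 - -1 = 2
Det delta = entry_delta * cofactor = 2 * 2 = 4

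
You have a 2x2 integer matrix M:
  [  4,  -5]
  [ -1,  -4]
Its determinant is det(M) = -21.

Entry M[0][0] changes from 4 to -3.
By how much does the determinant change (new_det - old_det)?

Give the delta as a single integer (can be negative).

Cofactor C_00 = -4
Entry delta = -3 - 4 = -7
Det delta = entry_delta * cofactor = -7 * -4 = 28

Answer: 28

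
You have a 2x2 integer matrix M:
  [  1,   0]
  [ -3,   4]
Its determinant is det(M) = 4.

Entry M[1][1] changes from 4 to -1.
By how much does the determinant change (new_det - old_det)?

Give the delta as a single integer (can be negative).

Answer: -5

Derivation:
Cofactor C_11 = 1
Entry delta = -1 - 4 = -5
Det delta = entry_delta * cofactor = -5 * 1 = -5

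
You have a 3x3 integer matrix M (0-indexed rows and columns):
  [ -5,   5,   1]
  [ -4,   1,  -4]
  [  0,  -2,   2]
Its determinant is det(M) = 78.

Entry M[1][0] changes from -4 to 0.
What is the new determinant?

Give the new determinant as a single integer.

Answer: 30

Derivation:
det is linear in row 1: changing M[1][0] by delta changes det by delta * cofactor(1,0).
Cofactor C_10 = (-1)^(1+0) * minor(1,0) = -12
Entry delta = 0 - -4 = 4
Det delta = 4 * -12 = -48
New det = 78 + -48 = 30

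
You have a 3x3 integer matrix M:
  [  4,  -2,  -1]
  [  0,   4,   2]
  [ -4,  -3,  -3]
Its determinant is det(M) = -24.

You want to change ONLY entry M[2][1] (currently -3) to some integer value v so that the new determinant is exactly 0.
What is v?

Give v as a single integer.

det is linear in entry M[2][1]: det = old_det + (v - -3) * C_21
Cofactor C_21 = -8
Want det = 0: -24 + (v - -3) * -8 = 0
  (v - -3) = 24 / -8 = -3
  v = -3 + (-3) = -6

Answer: -6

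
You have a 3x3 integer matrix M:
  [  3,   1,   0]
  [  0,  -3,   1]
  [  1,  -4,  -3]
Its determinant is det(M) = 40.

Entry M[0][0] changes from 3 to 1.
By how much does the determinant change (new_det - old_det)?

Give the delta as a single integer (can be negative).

Cofactor C_00 = 13
Entry delta = 1 - 3 = -2
Det delta = entry_delta * cofactor = -2 * 13 = -26

Answer: -26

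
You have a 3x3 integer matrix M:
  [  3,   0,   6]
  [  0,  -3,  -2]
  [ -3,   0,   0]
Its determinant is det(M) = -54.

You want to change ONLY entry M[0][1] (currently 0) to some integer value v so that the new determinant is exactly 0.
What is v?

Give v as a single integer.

Answer: 9

Derivation:
det is linear in entry M[0][1]: det = old_det + (v - 0) * C_01
Cofactor C_01 = 6
Want det = 0: -54 + (v - 0) * 6 = 0
  (v - 0) = 54 / 6 = 9
  v = 0 + (9) = 9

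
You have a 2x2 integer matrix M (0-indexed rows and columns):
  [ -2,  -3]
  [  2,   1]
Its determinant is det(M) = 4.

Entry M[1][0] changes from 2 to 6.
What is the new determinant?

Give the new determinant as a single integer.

det is linear in row 1: changing M[1][0] by delta changes det by delta * cofactor(1,0).
Cofactor C_10 = (-1)^(1+0) * minor(1,0) = 3
Entry delta = 6 - 2 = 4
Det delta = 4 * 3 = 12
New det = 4 + 12 = 16

Answer: 16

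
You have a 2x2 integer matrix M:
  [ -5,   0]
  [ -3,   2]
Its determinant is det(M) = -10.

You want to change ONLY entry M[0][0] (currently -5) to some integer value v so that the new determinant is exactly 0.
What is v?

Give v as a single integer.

Answer: 0

Derivation:
det is linear in entry M[0][0]: det = old_det + (v - -5) * C_00
Cofactor C_00 = 2
Want det = 0: -10 + (v - -5) * 2 = 0
  (v - -5) = 10 / 2 = 5
  v = -5 + (5) = 0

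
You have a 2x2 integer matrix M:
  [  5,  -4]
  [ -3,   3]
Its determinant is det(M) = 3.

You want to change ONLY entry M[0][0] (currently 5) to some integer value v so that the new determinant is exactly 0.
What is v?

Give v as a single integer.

det is linear in entry M[0][0]: det = old_det + (v - 5) * C_00
Cofactor C_00 = 3
Want det = 0: 3 + (v - 5) * 3 = 0
  (v - 5) = -3 / 3 = -1
  v = 5 + (-1) = 4

Answer: 4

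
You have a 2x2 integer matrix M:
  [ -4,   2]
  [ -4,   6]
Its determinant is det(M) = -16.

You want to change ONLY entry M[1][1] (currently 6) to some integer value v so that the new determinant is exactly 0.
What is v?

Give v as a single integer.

Answer: 2

Derivation:
det is linear in entry M[1][1]: det = old_det + (v - 6) * C_11
Cofactor C_11 = -4
Want det = 0: -16 + (v - 6) * -4 = 0
  (v - 6) = 16 / -4 = -4
  v = 6 + (-4) = 2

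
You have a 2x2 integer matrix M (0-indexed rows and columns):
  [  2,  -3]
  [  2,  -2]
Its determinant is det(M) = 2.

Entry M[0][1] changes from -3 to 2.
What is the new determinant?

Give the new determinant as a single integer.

Answer: -8

Derivation:
det is linear in row 0: changing M[0][1] by delta changes det by delta * cofactor(0,1).
Cofactor C_01 = (-1)^(0+1) * minor(0,1) = -2
Entry delta = 2 - -3 = 5
Det delta = 5 * -2 = -10
New det = 2 + -10 = -8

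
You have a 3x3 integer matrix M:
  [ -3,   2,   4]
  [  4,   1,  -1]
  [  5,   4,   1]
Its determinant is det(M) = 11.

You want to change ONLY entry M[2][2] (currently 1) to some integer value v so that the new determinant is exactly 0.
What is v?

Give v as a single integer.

Answer: 2

Derivation:
det is linear in entry M[2][2]: det = old_det + (v - 1) * C_22
Cofactor C_22 = -11
Want det = 0: 11 + (v - 1) * -11 = 0
  (v - 1) = -11 / -11 = 1
  v = 1 + (1) = 2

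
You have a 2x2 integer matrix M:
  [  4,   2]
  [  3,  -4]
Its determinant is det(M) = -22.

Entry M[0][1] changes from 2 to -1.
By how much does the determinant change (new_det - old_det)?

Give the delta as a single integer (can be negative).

Cofactor C_01 = -3
Entry delta = -1 - 2 = -3
Det delta = entry_delta * cofactor = -3 * -3 = 9

Answer: 9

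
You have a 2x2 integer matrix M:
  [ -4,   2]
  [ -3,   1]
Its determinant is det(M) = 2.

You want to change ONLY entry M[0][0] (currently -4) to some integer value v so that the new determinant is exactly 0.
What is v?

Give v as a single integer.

det is linear in entry M[0][0]: det = old_det + (v - -4) * C_00
Cofactor C_00 = 1
Want det = 0: 2 + (v - -4) * 1 = 0
  (v - -4) = -2 / 1 = -2
  v = -4 + (-2) = -6

Answer: -6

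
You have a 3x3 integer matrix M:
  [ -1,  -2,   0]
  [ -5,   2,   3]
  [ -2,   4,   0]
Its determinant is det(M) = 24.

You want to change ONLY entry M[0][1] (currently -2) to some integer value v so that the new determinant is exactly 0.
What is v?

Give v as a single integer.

Answer: 2

Derivation:
det is linear in entry M[0][1]: det = old_det + (v - -2) * C_01
Cofactor C_01 = -6
Want det = 0: 24 + (v - -2) * -6 = 0
  (v - -2) = -24 / -6 = 4
  v = -2 + (4) = 2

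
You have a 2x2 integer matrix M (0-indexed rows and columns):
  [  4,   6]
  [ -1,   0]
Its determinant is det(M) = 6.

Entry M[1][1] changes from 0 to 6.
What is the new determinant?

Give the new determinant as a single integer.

det is linear in row 1: changing M[1][1] by delta changes det by delta * cofactor(1,1).
Cofactor C_11 = (-1)^(1+1) * minor(1,1) = 4
Entry delta = 6 - 0 = 6
Det delta = 6 * 4 = 24
New det = 6 + 24 = 30

Answer: 30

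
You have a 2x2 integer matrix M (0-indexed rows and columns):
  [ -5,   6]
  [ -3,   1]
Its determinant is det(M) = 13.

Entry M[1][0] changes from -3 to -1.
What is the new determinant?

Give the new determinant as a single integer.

Answer: 1

Derivation:
det is linear in row 1: changing M[1][0] by delta changes det by delta * cofactor(1,0).
Cofactor C_10 = (-1)^(1+0) * minor(1,0) = -6
Entry delta = -1 - -3 = 2
Det delta = 2 * -6 = -12
New det = 13 + -12 = 1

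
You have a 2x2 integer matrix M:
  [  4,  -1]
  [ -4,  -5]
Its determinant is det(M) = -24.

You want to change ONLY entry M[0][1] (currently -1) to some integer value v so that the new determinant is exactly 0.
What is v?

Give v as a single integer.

det is linear in entry M[0][1]: det = old_det + (v - -1) * C_01
Cofactor C_01 = 4
Want det = 0: -24 + (v - -1) * 4 = 0
  (v - -1) = 24 / 4 = 6
  v = -1 + (6) = 5

Answer: 5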